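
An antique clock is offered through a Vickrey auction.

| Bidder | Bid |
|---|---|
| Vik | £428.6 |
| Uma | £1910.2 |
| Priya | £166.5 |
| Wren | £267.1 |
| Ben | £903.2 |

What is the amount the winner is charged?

£903.2

Highest bid: Uma at £1910.2, so Uma wins.
Second-highest bid: Ben at £903.2 — that is the price the winner pays.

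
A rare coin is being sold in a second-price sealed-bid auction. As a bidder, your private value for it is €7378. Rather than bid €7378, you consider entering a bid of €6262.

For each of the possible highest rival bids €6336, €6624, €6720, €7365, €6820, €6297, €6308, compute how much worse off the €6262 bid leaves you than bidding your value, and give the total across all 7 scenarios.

The deviation costs you only when the competing bid falls strictly between €6262 and €7378; elsewhere both bids give the same outcome.
€6336: truthful payoff €1042, deviation payoff €0 → loss €1042.
€6624: truthful payoff €754, deviation payoff €0 → loss €754.
€6720: truthful payoff €658, deviation payoff €0 → loss €658.
€7365: truthful payoff €13, deviation payoff €0 → loss €13.
€6820: truthful payoff €558, deviation payoff €0 → loss €558.
€6297: truthful payoff €1081, deviation payoff €0 → loss €1081.
€6308: truthful payoff €1070, deviation payoff €0 → loss €1070.
Total loss = €1042 + €754 + €658 + €13 + €558 + €1081 + €1070 = €5176.
Because the price is fixed by the runner-up's bid, deviating from your value can only change a good outcome into a bad one — never the reverse.

€5176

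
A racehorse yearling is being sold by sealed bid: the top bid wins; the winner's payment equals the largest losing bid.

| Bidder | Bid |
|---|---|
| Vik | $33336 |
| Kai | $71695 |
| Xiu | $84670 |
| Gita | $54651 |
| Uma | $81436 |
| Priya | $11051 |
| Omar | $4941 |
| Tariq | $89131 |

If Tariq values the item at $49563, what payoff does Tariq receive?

Highest bid: Tariq at $89131, so Tariq wins.
Second-highest bid: Xiu at $84670 — that is the price the winner pays.
Tariq's payoff = value − price = $49563 − $84670 = −$35107.

−$35107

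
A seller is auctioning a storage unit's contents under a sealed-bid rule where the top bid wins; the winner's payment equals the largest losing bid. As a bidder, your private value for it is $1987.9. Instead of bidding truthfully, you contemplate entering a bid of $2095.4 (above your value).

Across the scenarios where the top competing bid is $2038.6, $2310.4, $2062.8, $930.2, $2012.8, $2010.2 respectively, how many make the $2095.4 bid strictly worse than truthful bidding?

The deviation hurts exactly when the highest competing bid lies strictly between $1987.9 and $2095.4 — overbidding then wins at a price above your value.
$2038.6: inside the interval → strictly worse (loss $50.7).
$2310.4: above both → same outcome either way.
$2062.8: inside the interval → strictly worse (loss $74.9).
$930.2: below both → same outcome either way.
$2012.8: inside the interval → strictly worse (loss $24.9).
$2010.2: inside the interval → strictly worse (loss $22.3).
Count: 4.

4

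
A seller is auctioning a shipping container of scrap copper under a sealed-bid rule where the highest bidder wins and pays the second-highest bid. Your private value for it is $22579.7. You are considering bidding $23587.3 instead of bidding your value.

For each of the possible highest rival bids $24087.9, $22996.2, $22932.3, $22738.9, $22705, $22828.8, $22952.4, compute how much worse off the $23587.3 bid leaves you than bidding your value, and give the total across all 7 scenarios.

The deviation costs you only when the competing bid falls strictly between $22579.7 and $23587.3; elsewhere both bids give the same outcome.
$24087.9: outcomes coincide → loss $0.
$22996.2: truthful payoff $0, deviation payoff −$416.5 → loss $416.5.
$22932.3: truthful payoff $0, deviation payoff −$352.6 → loss $352.6.
$22738.9: truthful payoff $0, deviation payoff −$159.2 → loss $159.2.
$22705: truthful payoff $0, deviation payoff −$125.3 → loss $125.3.
$22828.8: truthful payoff $0, deviation payoff −$249.1 → loss $249.1.
$22952.4: truthful payoff $0, deviation payoff −$372.7 → loss $372.7.
Total loss = $416.5 + $352.6 + $159.2 + $125.3 + $249.1 + $372.7 = $1675.4.

$1675.4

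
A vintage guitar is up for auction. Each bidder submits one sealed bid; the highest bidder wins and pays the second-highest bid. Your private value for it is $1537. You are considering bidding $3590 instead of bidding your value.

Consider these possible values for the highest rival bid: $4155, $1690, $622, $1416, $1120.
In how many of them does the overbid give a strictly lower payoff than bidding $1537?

The deviation hurts exactly when the highest competing bid lies strictly between $1537 and $3590 — overbidding then wins at a price above your value.
$4155: above both → same outcome either way.
$1690: inside the interval → strictly worse (loss $153).
$622: below both → same outcome either way.
$1416: below both → same outcome either way.
$1120: below both → same outcome either way.
Count: 1.

1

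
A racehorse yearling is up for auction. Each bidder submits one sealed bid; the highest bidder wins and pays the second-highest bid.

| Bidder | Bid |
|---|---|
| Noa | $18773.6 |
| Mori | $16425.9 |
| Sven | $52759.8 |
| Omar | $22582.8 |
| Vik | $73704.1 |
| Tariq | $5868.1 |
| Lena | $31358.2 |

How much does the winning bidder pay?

$52759.8

Highest bid: Vik at $73704.1, so Vik wins.
Second-highest bid: Sven at $52759.8 — that is the price the winner pays.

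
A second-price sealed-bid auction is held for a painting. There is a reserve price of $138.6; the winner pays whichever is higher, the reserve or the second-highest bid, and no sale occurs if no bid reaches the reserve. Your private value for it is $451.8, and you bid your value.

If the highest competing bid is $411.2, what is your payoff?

Your bid $451.8 is the highest and exceeds the reserve.
Price = max(second-highest bid, reserve) = max($411.2, $138.6) = $411.2.
Payoff = $451.8 − $411.2 = $40.6.

$40.6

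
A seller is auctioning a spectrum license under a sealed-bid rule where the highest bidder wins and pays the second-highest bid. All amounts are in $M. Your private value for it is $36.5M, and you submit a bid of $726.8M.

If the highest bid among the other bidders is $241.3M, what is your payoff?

−$204.8M

Your bid $726.8M exceeds the highest competing bid $241.3M, so you win.
In a second-price auction the winner pays the second-highest bid, $241.3M.
Payoff = value − price = $36.5M − $241.3M = −$204.8M.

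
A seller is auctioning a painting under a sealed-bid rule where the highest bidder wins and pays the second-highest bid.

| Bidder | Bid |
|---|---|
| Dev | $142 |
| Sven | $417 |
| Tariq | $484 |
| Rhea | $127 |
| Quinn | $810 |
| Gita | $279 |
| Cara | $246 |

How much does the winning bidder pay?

$484

Highest bid: Quinn at $810, so Quinn wins.
Second-highest bid: Tariq at $484 — that is the price the winner pays.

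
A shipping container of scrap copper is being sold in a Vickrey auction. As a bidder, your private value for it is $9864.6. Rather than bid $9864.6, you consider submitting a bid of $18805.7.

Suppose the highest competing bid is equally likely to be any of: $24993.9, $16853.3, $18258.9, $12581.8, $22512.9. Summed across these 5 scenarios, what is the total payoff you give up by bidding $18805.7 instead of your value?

The deviation costs you only when the competing bid falls strictly between $9864.6 and $18805.7; elsewhere both bids give the same outcome.
$24993.9: outcomes coincide → loss $0.
$16853.3: truthful payoff $0, deviation payoff −$6988.7 → loss $6988.7.
$18258.9: truthful payoff $0, deviation payoff −$8394.3 → loss $8394.3.
$12581.8: truthful payoff $0, deviation payoff −$2717.2 → loss $2717.2.
$22512.9: outcomes coincide → loss $0.
Total loss = $6988.7 + $8394.3 + $2717.2 = $18100.2.
In a second-price auction your bid sets only whether you win, not what you pay, so bidding your true value is weakly dominant.

$18100.2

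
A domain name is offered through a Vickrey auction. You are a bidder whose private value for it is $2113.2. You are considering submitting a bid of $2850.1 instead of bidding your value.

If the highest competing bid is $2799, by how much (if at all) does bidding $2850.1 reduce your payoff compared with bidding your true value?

Bidding your value $2113.2: you lose (since $2113.2 < $2799). Payoff $0.
Bidding $2850.1: you win and pay $2799. Payoff $2113.2 − $2799 = −$685.8.
The competing bid $2799 lies between your value and your inflated bid, so overbidding wins an item priced above your value.
Loss from deviating = $0 − (−$685.8) = $685.8.
In a second-price auction your bid sets only whether you win, not what you pay, so bidding your true value is weakly dominant.

$685.8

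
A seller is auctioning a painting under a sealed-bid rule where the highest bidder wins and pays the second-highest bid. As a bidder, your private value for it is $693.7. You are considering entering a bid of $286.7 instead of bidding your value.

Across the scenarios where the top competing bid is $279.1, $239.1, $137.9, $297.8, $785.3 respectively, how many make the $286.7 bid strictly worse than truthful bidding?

1

The deviation hurts exactly when the highest competing bid lies strictly between $286.7 and $693.7 — underbidding then forfeits a profitable win.
$279.1: below both → same outcome either way.
$239.1: below both → same outcome either way.
$137.9: below both → same outcome either way.
$297.8: inside the interval → strictly worse (loss $395.9).
$785.3: above both → same outcome either way.
Count: 1.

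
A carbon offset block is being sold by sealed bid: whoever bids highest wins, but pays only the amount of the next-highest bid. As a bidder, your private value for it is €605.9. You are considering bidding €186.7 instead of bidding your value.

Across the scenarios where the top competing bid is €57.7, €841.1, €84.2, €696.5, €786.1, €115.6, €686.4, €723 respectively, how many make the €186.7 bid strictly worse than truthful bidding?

The deviation hurts exactly when the highest competing bid lies strictly between €186.7 and €605.9 — underbidding then forfeits a profitable win.
€57.7: below both → same outcome either way.
€841.1: above both → same outcome either way.
€84.2: below both → same outcome either way.
€696.5: above both → same outcome either way.
€786.1: above both → same outcome either way.
€115.6: below both → same outcome either way.
€686.4: above both → same outcome either way.
€723: above both → same outcome either way.
Count: 0.

0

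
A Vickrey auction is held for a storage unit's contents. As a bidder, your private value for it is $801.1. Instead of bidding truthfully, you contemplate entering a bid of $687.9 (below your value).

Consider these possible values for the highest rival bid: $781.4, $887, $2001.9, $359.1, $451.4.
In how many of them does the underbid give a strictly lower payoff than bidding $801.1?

1

The deviation hurts exactly when the highest competing bid lies strictly between $687.9 and $801.1 — underbidding then forfeits a profitable win.
$781.4: inside the interval → strictly worse (loss $19.7).
$887: above both → same outcome either way.
$2001.9: above both → same outcome either way.
$359.1: below both → same outcome either way.
$451.4: below both → same outcome either way.
Count: 1.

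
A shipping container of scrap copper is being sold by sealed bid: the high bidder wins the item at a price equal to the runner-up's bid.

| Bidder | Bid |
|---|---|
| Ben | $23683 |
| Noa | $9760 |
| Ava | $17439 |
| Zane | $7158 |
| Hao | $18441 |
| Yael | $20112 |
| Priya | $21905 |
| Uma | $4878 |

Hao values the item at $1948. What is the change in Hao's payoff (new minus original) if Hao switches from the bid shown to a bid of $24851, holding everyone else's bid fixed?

The highest bid among the other bidders is $23683; Hao's bid doesn't change that.
Original bid $18441: Hao is not highest (top rival bid is $23683); payoff $0.
Alternative bid $24851: Hao is highest, pays the top rival bid $23683; payoff $1948 − $23683 = −$21735.
Change in payoff = −$21735 − ($0) = −$21735.

−$21735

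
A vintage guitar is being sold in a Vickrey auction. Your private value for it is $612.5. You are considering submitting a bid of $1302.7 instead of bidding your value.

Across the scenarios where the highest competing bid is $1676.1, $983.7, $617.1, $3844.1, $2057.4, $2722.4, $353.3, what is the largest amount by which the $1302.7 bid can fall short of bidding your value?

$1676.1: same outcome either way → loss $0.
$983.7: truthful gives $0, deviation gives −$371.2 → loss $371.2.
$617.1: truthful gives $0, deviation gives −$4.6 → loss $4.6.
$3844.1: same outcome either way → loss $0.
$2057.4: same outcome either way → loss $0.
$2722.4: same outcome either way → loss $0.
$353.3: same outcome either way → loss $0.
Maximum loss: $371.2.

$371.2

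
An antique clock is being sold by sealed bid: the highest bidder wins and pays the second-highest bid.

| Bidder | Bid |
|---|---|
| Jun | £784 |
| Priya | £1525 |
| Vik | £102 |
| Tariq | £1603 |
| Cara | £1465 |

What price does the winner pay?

Highest bid: Tariq at £1603, so Tariq wins.
Second-highest bid: Priya at £1525 — that is the price the winner pays.

£1525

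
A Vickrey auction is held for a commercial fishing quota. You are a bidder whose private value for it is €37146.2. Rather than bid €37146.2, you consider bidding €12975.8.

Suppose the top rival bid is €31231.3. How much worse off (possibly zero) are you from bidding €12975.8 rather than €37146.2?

Bidding your value €37146.2: you win (since €37146.2 > €31231.3) and pay €31231.3. Payoff €5914.9.
Bidding €12975.8: you lose. Payoff €0.
The competing bid €31231.3 lies between your shaded bid and your value, so underbidding forfeits an item you could have won at a profitable price.
Loss from deviating = €5914.9 − (€0) = €5914.9.

€5914.9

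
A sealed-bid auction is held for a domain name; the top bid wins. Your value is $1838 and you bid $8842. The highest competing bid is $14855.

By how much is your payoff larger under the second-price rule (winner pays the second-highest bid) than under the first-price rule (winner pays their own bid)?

Your bid $8842 is below $14855, so you lose under either rule.
Payoff is $0 in both cases; difference = $0.

$0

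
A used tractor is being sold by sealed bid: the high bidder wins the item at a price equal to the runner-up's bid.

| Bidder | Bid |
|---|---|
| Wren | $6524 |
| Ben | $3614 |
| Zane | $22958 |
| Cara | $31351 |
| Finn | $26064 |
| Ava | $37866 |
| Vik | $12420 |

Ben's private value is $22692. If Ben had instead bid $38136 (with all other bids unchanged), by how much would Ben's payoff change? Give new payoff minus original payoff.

The highest bid among the other bidders is $37866; Ben's bid doesn't change that.
Original bid $3614: Ben is not highest (top rival bid is $37866); payoff $0.
Alternative bid $38136: Ben is highest, pays the top rival bid $37866; payoff $22692 − $37866 = −$15174.
Change in payoff = −$15174 − ($0) = −$15174.

−$15174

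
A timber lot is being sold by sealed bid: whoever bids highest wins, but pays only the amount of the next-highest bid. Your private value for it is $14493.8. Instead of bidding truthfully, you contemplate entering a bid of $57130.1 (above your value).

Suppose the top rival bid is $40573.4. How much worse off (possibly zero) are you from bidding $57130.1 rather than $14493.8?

$26079.6

Bidding your value $14493.8: you lose (since $14493.8 < $40573.4). Payoff $0.
Bidding $57130.1: you win and pay $40573.4. Payoff $14493.8 − $40573.4 = −$26079.6.
The competing bid $40573.4 lies between your value and your inflated bid, so overbidding wins an item priced above your value.
Loss from deviating = $0 − (−$26079.6) = $26079.6.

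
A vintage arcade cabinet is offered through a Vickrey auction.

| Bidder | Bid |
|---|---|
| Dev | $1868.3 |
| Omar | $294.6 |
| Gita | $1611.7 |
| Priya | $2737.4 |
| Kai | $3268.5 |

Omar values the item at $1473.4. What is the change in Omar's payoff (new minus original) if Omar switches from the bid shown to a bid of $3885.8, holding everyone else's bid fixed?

−$1795.1

The highest bid among the other bidders is $3268.5; Omar's bid doesn't change that.
Original bid $294.6: Omar is not highest (top rival bid is $3268.5); payoff $0.
Alternative bid $3885.8: Omar is highest, pays the top rival bid $3268.5; payoff $1473.4 − $3268.5 = −$1795.1.
Change in payoff = −$1795.1 − ($0) = −$1795.1.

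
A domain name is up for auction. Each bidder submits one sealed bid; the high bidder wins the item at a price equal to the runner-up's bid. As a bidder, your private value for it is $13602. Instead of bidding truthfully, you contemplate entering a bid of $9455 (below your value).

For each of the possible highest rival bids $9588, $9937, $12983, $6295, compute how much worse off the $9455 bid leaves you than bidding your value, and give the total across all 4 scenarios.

$8298

The deviation costs you only when the competing bid falls strictly between $9455 and $13602; elsewhere both bids give the same outcome.
$9588: truthful payoff $4014, deviation payoff $0 → loss $4014.
$9937: truthful payoff $3665, deviation payoff $0 → loss $3665.
$12983: truthful payoff $619, deviation payoff $0 → loss $619.
$6295: outcomes coincide → loss $0.
Total loss = $4014 + $3665 + $619 = $8298.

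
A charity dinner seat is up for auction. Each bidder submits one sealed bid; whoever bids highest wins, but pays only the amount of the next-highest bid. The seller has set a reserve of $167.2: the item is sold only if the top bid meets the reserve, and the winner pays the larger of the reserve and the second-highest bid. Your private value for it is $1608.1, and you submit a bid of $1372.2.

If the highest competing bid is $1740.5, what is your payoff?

$0

Your bid $1372.2 is below the highest competing bid $1740.5, so you lose. Payoff $0.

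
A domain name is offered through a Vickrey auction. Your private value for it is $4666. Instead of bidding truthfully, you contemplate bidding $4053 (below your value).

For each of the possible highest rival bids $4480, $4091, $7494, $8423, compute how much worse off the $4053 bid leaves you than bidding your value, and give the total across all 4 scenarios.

The deviation costs you only when the competing bid falls strictly between $4053 and $4666; elsewhere both bids give the same outcome.
$4480: truthful payoff $186, deviation payoff $0 → loss $186.
$4091: truthful payoff $575, deviation payoff $0 → loss $575.
$7494: outcomes coincide → loss $0.
$8423: outcomes coincide → loss $0.
Total loss = $186 + $575 = $761.

$761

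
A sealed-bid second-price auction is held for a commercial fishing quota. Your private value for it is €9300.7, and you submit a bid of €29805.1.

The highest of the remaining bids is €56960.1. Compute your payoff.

€0

Your bid €29805.1 is below the highest competing bid €56960.1, so you lose.
A losing bidder pays nothing and receives nothing: payoff = €0.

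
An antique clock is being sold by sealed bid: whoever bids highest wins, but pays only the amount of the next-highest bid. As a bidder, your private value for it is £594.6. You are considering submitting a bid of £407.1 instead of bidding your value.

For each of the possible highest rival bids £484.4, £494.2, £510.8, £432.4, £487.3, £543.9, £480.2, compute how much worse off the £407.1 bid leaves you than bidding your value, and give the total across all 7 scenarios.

£729

The deviation costs you only when the competing bid falls strictly between £407.1 and £594.6; elsewhere both bids give the same outcome.
£484.4: truthful payoff £110.2, deviation payoff £0 → loss £110.2.
£494.2: truthful payoff £100.4, deviation payoff £0 → loss £100.4.
£510.8: truthful payoff £83.8, deviation payoff £0 → loss £83.8.
£432.4: truthful payoff £162.2, deviation payoff £0 → loss £162.2.
£487.3: truthful payoff £107.3, deviation payoff £0 → loss £107.3.
£543.9: truthful payoff £50.7, deviation payoff £0 → loss £50.7.
£480.2: truthful payoff £114.4, deviation payoff £0 → loss £114.4.
Total loss = £110.2 + £100.4 + £83.8 + £162.2 + £107.3 + £50.7 + £114.4 = £729.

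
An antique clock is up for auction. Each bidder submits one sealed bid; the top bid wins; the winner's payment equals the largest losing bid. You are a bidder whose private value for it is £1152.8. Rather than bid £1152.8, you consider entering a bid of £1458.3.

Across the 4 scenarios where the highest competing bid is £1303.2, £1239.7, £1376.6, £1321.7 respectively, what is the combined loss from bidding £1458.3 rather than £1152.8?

The deviation costs you only when the competing bid falls strictly between £1152.8 and £1458.3; elsewhere both bids give the same outcome.
£1303.2: truthful payoff £0, deviation payoff −£150.4 → loss £150.4.
£1239.7: truthful payoff £0, deviation payoff −£86.9 → loss £86.9.
£1376.6: truthful payoff £0, deviation payoff −£223.8 → loss £223.8.
£1321.7: truthful payoff £0, deviation payoff −£168.9 → loss £168.9.
Total loss = £150.4 + £86.9 + £223.8 + £168.9 = £630.

£630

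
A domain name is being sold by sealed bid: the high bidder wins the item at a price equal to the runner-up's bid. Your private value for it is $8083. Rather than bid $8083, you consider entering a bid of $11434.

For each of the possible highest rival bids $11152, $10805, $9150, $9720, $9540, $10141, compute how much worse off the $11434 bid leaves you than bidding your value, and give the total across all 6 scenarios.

The deviation costs you only when the competing bid falls strictly between $8083 and $11434; elsewhere both bids give the same outcome.
$11152: truthful payoff $0, deviation payoff −$3069 → loss $3069.
$10805: truthful payoff $0, deviation payoff −$2722 → loss $2722.
$9150: truthful payoff $0, deviation payoff −$1067 → loss $1067.
$9720: truthful payoff $0, deviation payoff −$1637 → loss $1637.
$9540: truthful payoff $0, deviation payoff −$1457 → loss $1457.
$10141: truthful payoff $0, deviation payoff −$2058 → loss $2058.
Total loss = $3069 + $2722 + $1067 + $1637 + $1457 + $2058 = $12010.
Because the price is fixed by the runner-up's bid, deviating from your value can only change a good outcome into a bad one — never the reverse.

$12010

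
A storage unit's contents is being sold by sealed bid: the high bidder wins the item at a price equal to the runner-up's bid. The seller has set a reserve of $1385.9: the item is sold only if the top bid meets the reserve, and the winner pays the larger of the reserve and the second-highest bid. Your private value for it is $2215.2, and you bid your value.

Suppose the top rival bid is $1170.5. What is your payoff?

Your bid $2215.2 is the highest and exceeds the reserve.
Price = max(second-highest bid, reserve) = max($1170.5, $1385.9) = $1385.9.
Payoff = $2215.2 − $1385.9 = $829.3.

$829.3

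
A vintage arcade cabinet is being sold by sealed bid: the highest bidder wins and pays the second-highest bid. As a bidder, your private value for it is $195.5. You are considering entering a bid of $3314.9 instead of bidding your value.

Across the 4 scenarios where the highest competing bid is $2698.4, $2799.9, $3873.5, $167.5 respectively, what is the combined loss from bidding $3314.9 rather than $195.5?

$5107.3

The deviation costs you only when the competing bid falls strictly between $195.5 and $3314.9; elsewhere both bids give the same outcome.
$2698.4: truthful payoff $0, deviation payoff −$2502.9 → loss $2502.9.
$2799.9: truthful payoff $0, deviation payoff −$2604.4 → loss $2604.4.
$3873.5: outcomes coincide → loss $0.
$167.5: outcomes coincide → loss $0.
Total loss = $2502.9 + $2604.4 = $5107.3.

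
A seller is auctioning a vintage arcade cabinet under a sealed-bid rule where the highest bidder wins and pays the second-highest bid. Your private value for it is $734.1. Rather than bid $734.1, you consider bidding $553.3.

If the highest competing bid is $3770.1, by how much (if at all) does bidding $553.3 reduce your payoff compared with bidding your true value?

$0

Bidding your value $734.1: you lose (since $734.1 < $3770.1). Payoff $0.
Bidding $553.3: you lose. Payoff $0.
Difference = $0 − $0 = $0; both bids lead to the same outcome because the competing bid is above both your value and your alternative bid.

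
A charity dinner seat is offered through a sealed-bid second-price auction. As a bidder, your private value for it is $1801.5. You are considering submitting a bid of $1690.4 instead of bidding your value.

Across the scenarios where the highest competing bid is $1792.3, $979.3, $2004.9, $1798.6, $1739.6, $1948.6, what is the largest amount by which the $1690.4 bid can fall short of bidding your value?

$1792.3: truthful gives $9.2, deviation gives $0 → loss $9.2.
$979.3: same outcome either way → loss $0.
$2004.9: same outcome either way → loss $0.
$1798.6: truthful gives $2.9, deviation gives $0 → loss $2.9.
$1739.6: truthful gives $61.9, deviation gives $0 → loss $61.9.
$1948.6: same outcome either way → loss $0.
Maximum loss: $61.9.

$61.9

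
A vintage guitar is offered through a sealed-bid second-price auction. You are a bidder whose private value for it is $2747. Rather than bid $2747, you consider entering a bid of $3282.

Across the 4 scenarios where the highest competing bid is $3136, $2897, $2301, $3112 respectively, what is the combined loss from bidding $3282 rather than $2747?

The deviation costs you only when the competing bid falls strictly between $2747 and $3282; elsewhere both bids give the same outcome.
$3136: truthful payoff $0, deviation payoff −$389 → loss $389.
$2897: truthful payoff $0, deviation payoff −$150 → loss $150.
$2301: outcomes coincide → loss $0.
$3112: truthful payoff $0, deviation payoff −$365 → loss $365.
Total loss = $389 + $150 + $365 = $904.

$904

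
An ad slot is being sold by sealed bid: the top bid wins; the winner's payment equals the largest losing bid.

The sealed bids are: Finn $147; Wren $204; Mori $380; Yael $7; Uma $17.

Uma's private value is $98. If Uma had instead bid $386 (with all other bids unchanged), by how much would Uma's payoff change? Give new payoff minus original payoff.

The highest bid among the other bidders is $380; Uma's bid doesn't change that.
Original bid $17: Uma is not highest (top rival bid is $380); payoff $0.
Alternative bid $386: Uma is highest, pays the top rival bid $380; payoff $98 − $380 = −$282.
Change in payoff = −$282 − ($0) = −$282.

−$282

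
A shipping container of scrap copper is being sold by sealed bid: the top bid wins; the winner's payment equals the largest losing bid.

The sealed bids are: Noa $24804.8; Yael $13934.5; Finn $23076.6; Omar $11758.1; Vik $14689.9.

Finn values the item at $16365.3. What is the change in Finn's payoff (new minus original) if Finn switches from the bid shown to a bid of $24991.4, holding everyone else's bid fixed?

−$8439.5

The highest bid among the other bidders is $24804.8; Finn's bid doesn't change that.
Original bid $23076.6: Finn is not highest (top rival bid is $24804.8); payoff $0.
Alternative bid $24991.4: Finn is highest, pays the top rival bid $24804.8; payoff $16365.3 − $24804.8 = −$8439.5.
Change in payoff = −$8439.5 − ($0) = −$8439.5.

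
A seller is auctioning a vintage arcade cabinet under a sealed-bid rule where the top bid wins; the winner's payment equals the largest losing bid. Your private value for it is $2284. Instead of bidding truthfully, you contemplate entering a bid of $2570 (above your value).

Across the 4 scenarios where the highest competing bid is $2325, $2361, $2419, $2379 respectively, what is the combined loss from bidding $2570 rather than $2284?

The deviation costs you only when the competing bid falls strictly between $2284 and $2570; elsewhere both bids give the same outcome.
$2325: truthful payoff $0, deviation payoff −$41 → loss $41.
$2361: truthful payoff $0, deviation payoff −$77 → loss $77.
$2419: truthful payoff $0, deviation payoff −$135 → loss $135.
$2379: truthful payoff $0, deviation payoff −$95 → loss $95.
Total loss = $41 + $77 + $135 + $95 = $348.

$348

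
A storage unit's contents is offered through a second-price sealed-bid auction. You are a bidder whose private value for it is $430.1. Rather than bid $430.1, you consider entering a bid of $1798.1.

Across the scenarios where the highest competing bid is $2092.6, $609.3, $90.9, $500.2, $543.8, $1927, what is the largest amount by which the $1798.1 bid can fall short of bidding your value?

$179.2

$2092.6: same outcome either way → loss $0.
$609.3: truthful gives $0, deviation gives −$179.2 → loss $179.2.
$90.9: same outcome either way → loss $0.
$500.2: truthful gives $0, deviation gives −$70.1 → loss $70.1.
$543.8: truthful gives $0, deviation gives −$113.7 → loss $113.7.
$1927: same outcome either way → loss $0.
Maximum loss: $179.2.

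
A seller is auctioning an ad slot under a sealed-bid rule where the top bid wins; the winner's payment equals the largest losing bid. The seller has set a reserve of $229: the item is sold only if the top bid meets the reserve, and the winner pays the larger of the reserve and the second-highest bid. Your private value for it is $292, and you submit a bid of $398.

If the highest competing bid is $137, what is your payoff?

$63

Your bid $398 is the highest and exceeds the reserve.
Price = max(second-highest bid, reserve) = max($137, $229) = $229.
Payoff = $292 − $229 = $63.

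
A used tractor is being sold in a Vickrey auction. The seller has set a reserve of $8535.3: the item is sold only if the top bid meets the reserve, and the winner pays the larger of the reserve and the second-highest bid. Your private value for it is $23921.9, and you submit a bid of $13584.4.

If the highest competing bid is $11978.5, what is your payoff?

Your bid $13584.4 is the highest and exceeds the reserve.
Price = max(second-highest bid, reserve) = max($11978.5, $8535.3) = $11978.5.
Payoff = $23921.9 − $11978.5 = $11943.4.

$11943.4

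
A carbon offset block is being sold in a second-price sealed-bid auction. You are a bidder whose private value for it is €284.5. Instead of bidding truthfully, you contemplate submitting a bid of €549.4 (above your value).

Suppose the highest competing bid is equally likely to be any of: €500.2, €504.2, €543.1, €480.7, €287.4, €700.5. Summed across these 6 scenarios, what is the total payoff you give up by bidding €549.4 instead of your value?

The deviation costs you only when the competing bid falls strictly between €284.5 and €549.4; elsewhere both bids give the same outcome.
€500.2: truthful payoff €0, deviation payoff −€215.7 → loss €215.7.
€504.2: truthful payoff €0, deviation payoff −€219.7 → loss €219.7.
€543.1: truthful payoff €0, deviation payoff −€258.6 → loss €258.6.
€480.7: truthful payoff €0, deviation payoff −€196.2 → loss €196.2.
€287.4: truthful payoff €0, deviation payoff −€2.9 → loss €2.9.
€700.5: outcomes coincide → loss €0.
Total loss = €215.7 + €219.7 + €258.6 + €196.2 + €2.9 = €893.1.
Truthful bidding weakly dominates here: raising your bid can only win items priced above your value, and lowering it can only forfeit items priced below.

€893.1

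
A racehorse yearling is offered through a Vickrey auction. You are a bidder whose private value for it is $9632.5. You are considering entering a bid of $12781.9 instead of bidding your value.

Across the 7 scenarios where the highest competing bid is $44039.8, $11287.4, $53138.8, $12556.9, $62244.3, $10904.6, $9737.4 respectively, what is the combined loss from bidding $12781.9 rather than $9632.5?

The deviation costs you only when the competing bid falls strictly between $9632.5 and $12781.9; elsewhere both bids give the same outcome.
$44039.8: outcomes coincide → loss $0.
$11287.4: truthful payoff $0, deviation payoff −$1654.9 → loss $1654.9.
$53138.8: outcomes coincide → loss $0.
$12556.9: truthful payoff $0, deviation payoff −$2924.4 → loss $2924.4.
$62244.3: outcomes coincide → loss $0.
$10904.6: truthful payoff $0, deviation payoff −$1272.1 → loss $1272.1.
$9737.4: truthful payoff $0, deviation payoff −$104.9 → loss $104.9.
Total loss = $1654.9 + $2924.4 + $1272.1 + $104.9 = $5956.3.

$5956.3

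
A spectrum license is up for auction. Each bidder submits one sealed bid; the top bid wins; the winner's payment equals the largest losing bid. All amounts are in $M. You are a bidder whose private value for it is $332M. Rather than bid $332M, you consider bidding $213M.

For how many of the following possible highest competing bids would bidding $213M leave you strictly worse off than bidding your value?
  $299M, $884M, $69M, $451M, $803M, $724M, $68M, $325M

The deviation hurts exactly when the highest competing bid lies strictly between $213M and $332M — underbidding then forfeits a profitable win.
$299M: inside the interval → strictly worse (loss $33M).
$884M: above both → same outcome either way.
$69M: below both → same outcome either way.
$451M: above both → same outcome either way.
$803M: above both → same outcome either way.
$724M: above both → same outcome either way.
$68M: below both → same outcome either way.
$325M: inside the interval → strictly worse (loss $7M).
Count: 2.

2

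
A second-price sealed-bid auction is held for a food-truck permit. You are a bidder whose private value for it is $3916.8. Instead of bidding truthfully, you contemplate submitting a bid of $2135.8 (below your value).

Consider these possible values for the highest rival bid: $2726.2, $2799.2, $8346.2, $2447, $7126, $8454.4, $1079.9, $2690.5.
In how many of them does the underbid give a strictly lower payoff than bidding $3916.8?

The deviation hurts exactly when the highest competing bid lies strictly between $2135.8 and $3916.8 — underbidding then forfeits a profitable win.
$2726.2: inside the interval → strictly worse (loss $1190.6).
$2799.2: inside the interval → strictly worse (loss $1117.6).
$8346.2: above both → same outcome either way.
$2447: inside the interval → strictly worse (loss $1469.8).
$7126: above both → same outcome either way.
$8454.4: above both → same outcome either way.
$1079.9: below both → same outcome either way.
$2690.5: inside the interval → strictly worse (loss $1226.3).
Count: 4.

4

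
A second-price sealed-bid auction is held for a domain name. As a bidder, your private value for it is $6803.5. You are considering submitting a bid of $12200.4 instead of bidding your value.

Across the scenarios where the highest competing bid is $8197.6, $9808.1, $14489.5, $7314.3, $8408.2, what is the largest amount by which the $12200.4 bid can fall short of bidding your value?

$8197.6: truthful gives $0, deviation gives −$1394.1 → loss $1394.1.
$9808.1: truthful gives $0, deviation gives −$3004.6 → loss $3004.6.
$14489.5: same outcome either way → loss $0.
$7314.3: truthful gives $0, deviation gives −$510.8 → loss $510.8.
$8408.2: truthful gives $0, deviation gives −$1604.7 → loss $1604.7.
Maximum loss: $3004.6.

$3004.6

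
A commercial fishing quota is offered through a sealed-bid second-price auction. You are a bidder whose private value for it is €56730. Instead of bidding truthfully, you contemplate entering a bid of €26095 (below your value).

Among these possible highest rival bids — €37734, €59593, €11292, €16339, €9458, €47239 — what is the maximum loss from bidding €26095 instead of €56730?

€18996

€37734: truthful gives €18996, deviation gives €0 → loss €18996.
€59593: same outcome either way → loss €0.
€11292: same outcome either way → loss €0.
€16339: same outcome either way → loss €0.
€9458: same outcome either way → loss €0.
€47239: truthful gives €9491, deviation gives €0 → loss €9491.
Maximum loss: €18996.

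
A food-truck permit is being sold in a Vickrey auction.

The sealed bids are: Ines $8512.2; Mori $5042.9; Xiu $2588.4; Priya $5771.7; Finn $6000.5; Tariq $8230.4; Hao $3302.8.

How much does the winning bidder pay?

$8230.4

Highest bid: Ines at $8512.2, so Ines wins.
Second-highest bid: Tariq at $8230.4 — that is the price the winner pays.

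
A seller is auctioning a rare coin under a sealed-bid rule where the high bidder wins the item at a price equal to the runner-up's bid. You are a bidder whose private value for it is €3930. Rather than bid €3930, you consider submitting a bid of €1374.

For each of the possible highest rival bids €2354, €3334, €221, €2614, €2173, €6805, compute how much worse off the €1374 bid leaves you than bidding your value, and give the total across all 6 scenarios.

The deviation costs you only when the competing bid falls strictly between €1374 and €3930; elsewhere both bids give the same outcome.
€2354: truthful payoff €1576, deviation payoff €0 → loss €1576.
€3334: truthful payoff €596, deviation payoff €0 → loss €596.
€221: outcomes coincide → loss €0.
€2614: truthful payoff €1316, deviation payoff €0 → loss €1316.
€2173: truthful payoff €1757, deviation payoff €0 → loss €1757.
€6805: outcomes coincide → loss €0.
Total loss = €1576 + €596 + €1316 + €1757 = €5245.

€5245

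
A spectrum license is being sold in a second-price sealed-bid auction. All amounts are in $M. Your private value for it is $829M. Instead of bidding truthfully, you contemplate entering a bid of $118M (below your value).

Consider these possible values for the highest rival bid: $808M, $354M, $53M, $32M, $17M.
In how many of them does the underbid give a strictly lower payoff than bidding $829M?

The deviation hurts exactly when the highest competing bid lies strictly between $118M and $829M — underbidding then forfeits a profitable win.
$808M: inside the interval → strictly worse (loss $21M).
$354M: inside the interval → strictly worse (loss $475M).
$53M: below both → same outcome either way.
$32M: below both → same outcome either way.
$17M: below both → same outcome either way.
Count: 2.

2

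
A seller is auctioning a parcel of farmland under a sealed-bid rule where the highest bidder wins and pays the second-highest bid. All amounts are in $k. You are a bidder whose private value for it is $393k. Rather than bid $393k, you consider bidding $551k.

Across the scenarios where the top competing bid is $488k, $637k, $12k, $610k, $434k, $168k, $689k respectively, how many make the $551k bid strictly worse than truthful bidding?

2

The deviation hurts exactly when the highest competing bid lies strictly between $393k and $551k — overbidding then wins at a price above your value.
$488k: inside the interval → strictly worse (loss $95k).
$637k: above both → same outcome either way.
$12k: below both → same outcome either way.
$610k: above both → same outcome either way.
$434k: inside the interval → strictly worse (loss $41k).
$168k: below both → same outcome either way.
$689k: above both → same outcome either way.
Count: 2.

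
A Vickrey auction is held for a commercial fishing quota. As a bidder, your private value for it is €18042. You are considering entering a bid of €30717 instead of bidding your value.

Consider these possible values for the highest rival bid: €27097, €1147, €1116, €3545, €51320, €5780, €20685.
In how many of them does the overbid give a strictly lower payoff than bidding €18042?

The deviation hurts exactly when the highest competing bid lies strictly between €18042 and €30717 — overbidding then wins at a price above your value.
€27097: inside the interval → strictly worse (loss €9055).
€1147: below both → same outcome either way.
€1116: below both → same outcome either way.
€3545: below both → same outcome either way.
€51320: above both → same outcome either way.
€5780: below both → same outcome either way.
€20685: inside the interval → strictly worse (loss €2643).
Count: 2.

2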